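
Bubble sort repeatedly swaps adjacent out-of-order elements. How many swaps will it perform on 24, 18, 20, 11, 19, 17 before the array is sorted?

Minimum adjacent swaps = number of inversions (each swap of adjacent out-of-order elements removes one inversion and no swap can remove more).
Count inversions — for each element, later elements that are smaller:
24: 18, 20, 11, 19, 17 → 5
18: 11, 17 → 2
20: 11, 19, 17 → 3
11: none → 0
19: 17 → 1
17: none → 0
Total inversions: 5 + 2 + 3 + 0 + 1 + 0 = 11

11 swaps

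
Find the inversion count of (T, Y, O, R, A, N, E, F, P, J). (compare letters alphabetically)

31 out-of-order pairs

Count, for each position, how many later elements it exceeds:
T → O, R, A, N, E, F, P, J → 8
Y → O, R, A, N, E, F, P, J → 8
O → A, N, E, F, J → 5
R → A, N, E, F, P, J → 6
A → none → 0
N → E, F, J → 3
E → none → 0
F → none → 0
P → J → 1
J → none → 0
Sum: 8 + 8 + 5 + 6 + 0 + 3 + 0 + 0 + 1 + 0 = 31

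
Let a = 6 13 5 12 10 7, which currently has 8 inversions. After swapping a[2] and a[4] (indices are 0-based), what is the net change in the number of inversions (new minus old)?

Positions 2 and 4 hold 5 and 10; after swapping, the array is [6, 13, 10, 12, 5, 7].
Sweep left to right; for each value list the smaller values that follow it:
6: 1
13: 4
10: 2
12: 2
5: 0
7: 0
Sum: 1 + 4 + 2 + 2 + 0 + 0 = 9
Change: 9 − 8 = +1

+1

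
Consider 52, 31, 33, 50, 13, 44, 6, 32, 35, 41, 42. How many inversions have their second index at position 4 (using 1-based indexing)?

1

The element at index 4 is 50.
Elements before it: 52, 31, 33
Those larger than 50: 52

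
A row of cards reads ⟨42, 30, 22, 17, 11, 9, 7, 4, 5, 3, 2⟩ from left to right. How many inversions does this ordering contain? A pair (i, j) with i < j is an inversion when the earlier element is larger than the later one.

54 out-of-order pairs

For each element, count later entries that are smaller:
42 → 30, 22, 17, 11, 9, 7, 4, 5, 3, 2 → 10
30 → 22, 17, 11, 9, 7, 4, 5, 3, 2 → 9
22 → 17, 11, 9, 7, 4, 5, 3, 2 → 8
17 → 11, 9, 7, 4, 5, 3, 2 → 7
11 → 9, 7, 4, 5, 3, 2 → 6
9 → 7, 4, 5, 3, 2 → 5
7 → 4, 5, 3, 2 → 4
4 → 3, 2 → 2
5 → 3, 2 → 2
3 → 2 → 1
2 → none → 0
Sum: 10 + 9 + 8 + 7 + 6 + 5 + 4 + 2 + 2 + 1 + 0 = 54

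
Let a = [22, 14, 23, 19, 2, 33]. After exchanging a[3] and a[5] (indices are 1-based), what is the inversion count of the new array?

4

Positions 3 and 5 hold 23 and 2; after swapping, the array is [22, 14, 2, 19, 23, 33].
Count, for each position, how many later elements it exceeds:
22: 3
14: 1
2: 0
19: 0
23: 0
33: 0
Sum: 3 + 1 + 0 + 0 + 0 + 0 = 4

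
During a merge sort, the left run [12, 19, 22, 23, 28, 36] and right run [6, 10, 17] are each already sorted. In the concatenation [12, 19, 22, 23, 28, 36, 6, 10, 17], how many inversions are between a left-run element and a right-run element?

17 cross-inversions

Count, for every r in R, how many entries of L exceed r:
r = 6: 12, 19, 22, 23, 28, 36 → 6
r = 10: 12, 19, 22, 23, 28, 36 → 6
r = 17: 19, 22, 23, 28, 36 → 5
Cross-inversions: 6 + 6 + 5 = 17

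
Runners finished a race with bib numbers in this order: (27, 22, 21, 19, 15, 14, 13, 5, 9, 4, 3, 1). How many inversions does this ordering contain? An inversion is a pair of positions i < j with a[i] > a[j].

Element-by-element contributions:
27 → 22, 21, 19, 15, 14, 13, 5, 9, 4, 3, 1 → 11
22 → 21, 19, 15, 14, 13, 5, 9, 4, 3, 1 → 10
21 → 19, 15, 14, 13, 5, 9, 4, 3, 1 → 9
19 → 15, 14, 13, 5, 9, 4, 3, 1 → 8
15 → 14, 13, 5, 9, 4, 3, 1 → 7
14 → 13, 5, 9, 4, 3, 1 → 6
13 → 5, 9, 4, 3, 1 → 5
5 → 4, 3, 1 → 3
9 → 4, 3, 1 → 3
4 → 3, 1 → 2
3 → 1 → 1
1 → none → 0
Sum: 11 + 10 + 9 + 8 + 7 + 6 + 5 + 3 + 3 + 2 + 1 + 0 = 65

65 inversions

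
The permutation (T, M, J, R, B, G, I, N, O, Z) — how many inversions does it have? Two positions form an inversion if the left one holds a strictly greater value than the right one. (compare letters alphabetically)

20

Element-by-element contributions:
T: 8
M: 4
J: 3
R: 5
B: 0
G: 0
I: 0
N: 0
O: 0
Z: 0
Sum: 8 + 4 + 3 + 5 + 0 + 0 + 0 + 0 + 0 + 0 = 20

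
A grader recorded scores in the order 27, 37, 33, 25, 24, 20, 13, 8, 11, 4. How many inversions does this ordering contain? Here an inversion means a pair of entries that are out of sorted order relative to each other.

Sweep left to right; for each value list the smaller values that follow it:
27: 7
37: 8
33: 7
25: 6
24: 5
20: 4
13: 3
8: 1
11: 1
4: 0
Sum: 7 + 8 + 7 + 6 + 5 + 4 + 3 + 1 + 1 + 0 = 42

42 inversions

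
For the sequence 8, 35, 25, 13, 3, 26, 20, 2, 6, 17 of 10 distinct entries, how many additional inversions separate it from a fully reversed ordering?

17

Maximum inversions for 10 distinct elements is C(10, 2) = 10·9/2 = 45.
Current inversions — for each element, count later smaller elements:
8: 3
35: 8
25: 6
13: 3
3: 1
26: 4
20: 3
2: 0
6: 0
17: 0
Current total: 3 + 8 + 6 + 3 + 1 + 4 + 3 + 0 + 0 + 0 = 28
Shortfall: 45 − 28 = 17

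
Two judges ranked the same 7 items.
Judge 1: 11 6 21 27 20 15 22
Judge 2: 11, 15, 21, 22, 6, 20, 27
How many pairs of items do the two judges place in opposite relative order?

Assign each item its position (1..7) in the first ordering, then rewrite the second ordering as that position sequence:
positions: 11→1, 6→2, 21→3, 27→4, 20→5, 15→6, 22→7
second ordering as positions: [1, 6, 3, 7, 2, 5, 4]
Discordant pairs = inversions in this position sequence.
1: 0
6: 3, 2, 5, 4 → 4
3: 2 → 1
7: 2, 5, 4 → 3
2: 0
5: 4 → 1
4: 0
Total: 0 + 4 + 1 + 3 + 0 + 1 + 0 = 9

Discordant pairs: 9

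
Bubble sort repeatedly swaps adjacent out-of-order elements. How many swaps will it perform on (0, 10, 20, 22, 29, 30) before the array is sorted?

Adjacent swaps: 0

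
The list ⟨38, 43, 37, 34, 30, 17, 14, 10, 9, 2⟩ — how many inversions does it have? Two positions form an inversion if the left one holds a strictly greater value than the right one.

There are 44 inversions.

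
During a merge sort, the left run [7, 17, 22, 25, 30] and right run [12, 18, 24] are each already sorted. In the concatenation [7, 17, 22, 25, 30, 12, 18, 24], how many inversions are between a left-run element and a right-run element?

9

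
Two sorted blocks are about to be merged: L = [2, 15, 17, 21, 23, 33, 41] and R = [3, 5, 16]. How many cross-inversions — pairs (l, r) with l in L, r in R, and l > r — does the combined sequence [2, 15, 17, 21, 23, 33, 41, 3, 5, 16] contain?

Take each right-half value and tally the left-half values above it:
r = 3: 15, 17, 21, 23, 33, 41 → 6
r = 5: 15, 17, 21, 23, 33, 41 → 6
r = 16: 17, 21, 23, 33, 41 → 5
Cross-inversions: 6 + 6 + 5 = 17

Cross-inversions: 17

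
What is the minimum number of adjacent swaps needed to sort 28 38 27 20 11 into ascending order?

9

The minimum number of adjacent swaps to sort an array equals its inversion count, since every such swap removes exactly one inversion.
Count inversions — for each element, later elements that are smaller:
28: 27, 20, 11 → 3
38: 27, 20, 11 → 3
27: 20, 11 → 2
20: 11 → 1
11: none → 0
Total inversions: 3 + 3 + 2 + 1 + 0 = 9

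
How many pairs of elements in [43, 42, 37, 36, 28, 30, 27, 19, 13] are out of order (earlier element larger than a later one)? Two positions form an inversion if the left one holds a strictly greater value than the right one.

35

Element-by-element contributions:
43 → 42, 37, 36, 28, 30, 27, 19, 13 → 8
42 → 37, 36, 28, 30, 27, 19, 13 → 7
37 → 36, 28, 30, 27, 19, 13 → 6
36 → 28, 30, 27, 19, 13 → 5
28 → 27, 19, 13 → 3
30 → 27, 19, 13 → 3
27 → 19, 13 → 2
19 → 13 → 1
13 → none → 0
Sum: 8 + 7 + 6 + 5 + 3 + 3 + 2 + 1 + 0 = 35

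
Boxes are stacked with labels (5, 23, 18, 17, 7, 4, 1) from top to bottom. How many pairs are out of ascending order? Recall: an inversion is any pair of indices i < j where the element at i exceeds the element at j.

17 inversions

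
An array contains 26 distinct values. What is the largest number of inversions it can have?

325 inversions

The maximum occurs when the array is in strictly decreasing order: every one of the C(26, 2) pairs is inverted.
C(26, 2) = 26·25/2 = 325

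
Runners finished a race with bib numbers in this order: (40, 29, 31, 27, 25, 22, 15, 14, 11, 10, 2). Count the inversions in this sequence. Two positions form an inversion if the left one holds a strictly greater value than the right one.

54 inversions

Element-by-element contributions:
40 → 29, 31, 27, 25, 22, 15, 14, 11, 10, 2 → 10
29 → 27, 25, 22, 15, 14, 11, 10, 2 → 8
31 → 27, 25, 22, 15, 14, 11, 10, 2 → 8
27 → 25, 22, 15, 14, 11, 10, 2 → 7
25 → 22, 15, 14, 11, 10, 2 → 6
22 → 15, 14, 11, 10, 2 → 5
15 → 14, 11, 10, 2 → 4
14 → 11, 10, 2 → 3
11 → 10, 2 → 2
10 → 2 → 1
2 → none → 0
Sum: 10 + 8 + 8 + 7 + 6 + 5 + 4 + 3 + 2 + 1 + 0 = 54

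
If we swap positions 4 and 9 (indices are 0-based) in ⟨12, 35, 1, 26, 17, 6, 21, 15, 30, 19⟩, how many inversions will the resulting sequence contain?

Positions 4 and 9 hold 17 and 19; after swapping, the array is [12, 35, 1, 26, 19, 6, 21, 15, 30, 17].
For each element, count later entries that are smaller:
12 → 1, 6 → 2
35 → 1, 26, 19, 6, 21, 15, 30, 17 → 8
1 → none → 0
26 → 19, 6, 21, 15, 17 → 5
19 → 6, 15, 17 → 3
6 → none → 0
21 → 15, 17 → 2
15 → none → 0
30 → 17 → 1
17 → none → 0
Sum: 2 + 8 + 0 + 5 + 3 + 0 + 2 + 0 + 1 + 0 = 21

21 inversions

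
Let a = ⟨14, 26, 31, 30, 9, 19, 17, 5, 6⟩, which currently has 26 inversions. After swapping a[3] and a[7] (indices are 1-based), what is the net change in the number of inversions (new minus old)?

-5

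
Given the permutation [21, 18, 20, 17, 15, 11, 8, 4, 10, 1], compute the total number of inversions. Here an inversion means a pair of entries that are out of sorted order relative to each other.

42

Sweep left to right; for each value list the smaller values that follow it:
21: 9
18: 7
20: 7
17: 6
15: 5
11: 4
8: 2
4: 1
10: 1
1: 0
Sum: 9 + 7 + 7 + 6 + 5 + 4 + 2 + 1 + 1 + 0 = 42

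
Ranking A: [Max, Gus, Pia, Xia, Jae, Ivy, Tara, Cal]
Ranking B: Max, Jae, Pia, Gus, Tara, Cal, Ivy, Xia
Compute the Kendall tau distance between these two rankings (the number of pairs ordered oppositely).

9

Assign each item its position (1..8) in the first ordering, then rewrite the second ordering as that position sequence:
positions: Max→1, Gus→2, Pia→3, Xia→4, Jae→5, Ivy→6, Tara→7, Cal→8
second ordering as positions: [1, 5, 3, 2, 7, 8, 6, 4]
Discordant pairs = inversions in this position sequence.
1: 0
5: 3, 2, 4 → 3
3: 2 → 1
2: 0
7: 6, 4 → 2
8: 6, 4 → 2
6: 4 → 1
4: 0
Total: 0 + 3 + 1 + 0 + 2 + 2 + 1 + 0 = 9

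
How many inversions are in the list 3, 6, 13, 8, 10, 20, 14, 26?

For each element, count later entries that are smaller:
3 → none → 0
6 → none → 0
13 → 8, 10 → 2
8 → none → 0
10 → none → 0
20 → 14 → 1
14 → none → 0
26 → none → 0
Sum: 0 + 0 + 2 + 0 + 0 + 1 + 0 + 0 = 3

3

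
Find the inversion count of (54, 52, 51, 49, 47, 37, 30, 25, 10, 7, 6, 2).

Sweep left to right; for each value list the smaller values that follow it:
54: 11
52: 10
51: 9
49: 8
47: 7
37: 6
30: 5
25: 4
10: 3
7: 2
6: 1
2: 0
Sum: 11 + 10 + 9 + 8 + 7 + 6 + 5 + 4 + 3 + 2 + 1 + 0 = 66

66 out-of-order pairs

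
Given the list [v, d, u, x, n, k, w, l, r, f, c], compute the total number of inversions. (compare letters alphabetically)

Element-by-element contributions:
v: 8
d: 1
u: 6
x: 7
n: 4
k: 2
w: 4
l: 2
r: 2
f: 1
c: 0
Sum: 8 + 1 + 6 + 7 + 4 + 2 + 4 + 2 + 2 + 1 + 0 = 37

37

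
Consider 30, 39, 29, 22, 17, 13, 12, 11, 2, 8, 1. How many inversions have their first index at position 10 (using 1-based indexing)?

1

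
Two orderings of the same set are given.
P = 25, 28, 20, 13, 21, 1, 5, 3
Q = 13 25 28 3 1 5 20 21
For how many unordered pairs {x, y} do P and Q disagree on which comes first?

11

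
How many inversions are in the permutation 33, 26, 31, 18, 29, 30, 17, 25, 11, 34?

28

Sweep left to right; for each value list the smaller values that follow it:
33: 8
26: 4
31: 6
18: 2
29: 3
30: 3
17: 1
25: 1
11: 0
34: 0
Sum: 8 + 4 + 6 + 2 + 3 + 3 + 1 + 1 + 0 + 0 = 28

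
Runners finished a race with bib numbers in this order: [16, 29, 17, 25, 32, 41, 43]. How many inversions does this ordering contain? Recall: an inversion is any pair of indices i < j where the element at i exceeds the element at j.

Listing every pair i<j with a[i]>a[j] (using 0-based positions):
(1,2): 29 > 17
(1,3): 29 > 25
That's 2 pairs.

There are 2 out-of-order pairs.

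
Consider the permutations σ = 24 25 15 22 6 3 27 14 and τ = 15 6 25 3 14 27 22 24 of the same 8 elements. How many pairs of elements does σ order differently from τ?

Assign each item its position (1..8) in the first ordering, then rewrite the second ordering as that position sequence:
positions: 24→1, 25→2, 15→3, 22→4, 6→5, 3→6, 27→7, 14→8
second ordering as positions: [3, 5, 2, 6, 8, 7, 4, 1]
Discordant pairs = inversions in this position sequence.
3: 2, 1 → 2
5: 2, 4, 1 → 3
2: 1 → 1
6: 4, 1 → 2
8: 7, 4, 1 → 3
7: 4, 1 → 2
4: 1 → 1
1: 0
Total: 2 + 3 + 1 + 2 + 3 + 2 + 1 + 0 = 14

There are 14 discordant pairs.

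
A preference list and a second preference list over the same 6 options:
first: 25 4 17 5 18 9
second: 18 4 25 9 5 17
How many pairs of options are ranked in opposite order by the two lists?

Assign each item its position (1..6) in the first ordering, then rewrite the second ordering as that position sequence:
positions: 25→1, 4→2, 17→3, 5→4, 18→5, 9→6
second ordering as positions: [5, 2, 1, 6, 4, 3]
Discordant pairs = inversions in this position sequence.
5: 2, 1, 4, 3 → 4
2: 1 → 1
1: 0
6: 4, 3 → 2
4: 3 → 1
3: 0
Total: 4 + 1 + 0 + 2 + 1 + 0 = 8

8 pairs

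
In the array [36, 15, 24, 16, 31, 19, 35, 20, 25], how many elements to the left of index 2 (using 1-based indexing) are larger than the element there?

The element at index 2 is 15.
Elements before it: 36
Those larger than 15: 36

1 such element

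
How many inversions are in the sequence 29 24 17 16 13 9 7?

21 inversions

For each element, count later entries that are smaller:
29: 6
24: 5
17: 4
16: 3
13: 2
9: 1
7: 0
Sum: 6 + 5 + 4 + 3 + 2 + 1 + 0 = 21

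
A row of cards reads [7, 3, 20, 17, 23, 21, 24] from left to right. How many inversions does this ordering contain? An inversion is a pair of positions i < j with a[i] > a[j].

There are 3 inversions.

For each element, count later entries that are smaller:
7 → 3 → 1
3 → none → 0
20 → 17 → 1
17 → none → 0
23 → 21 → 1
21 → none → 0
24 → none → 0
Sum: 1 + 0 + 1 + 0 + 1 + 0 + 0 = 3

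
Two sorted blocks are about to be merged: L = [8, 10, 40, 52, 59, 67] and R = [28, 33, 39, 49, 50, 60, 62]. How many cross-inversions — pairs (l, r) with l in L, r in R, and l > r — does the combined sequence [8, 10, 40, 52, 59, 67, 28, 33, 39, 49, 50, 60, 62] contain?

Take each right-half value and tally the left-half values above it:
r = 28: 40, 52, 59, 67 → 4
r = 33: 40, 52, 59, 67 → 4
r = 39: 40, 52, 59, 67 → 4
r = 49: 52, 59, 67 → 3
r = 50: 52, 59, 67 → 3
r = 60: 67 → 1
r = 62: 67 → 1
Cross-inversions: 4 + 4 + 4 + 3 + 3 + 1 + 1 = 20

20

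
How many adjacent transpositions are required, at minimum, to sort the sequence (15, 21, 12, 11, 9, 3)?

14 swaps

Each adjacent swap fixes exactly one inversion, so the minimum swap count equals the number of inversions.
Count inversions — for each element, later elements that are smaller:
15: 12, 11, 9, 3 → 4
21: 12, 11, 9, 3 → 4
12: 11, 9, 3 → 3
11: 9, 3 → 2
9: 3 → 1
3: none → 0
Total inversions: 4 + 4 + 3 + 2 + 1 + 0 = 14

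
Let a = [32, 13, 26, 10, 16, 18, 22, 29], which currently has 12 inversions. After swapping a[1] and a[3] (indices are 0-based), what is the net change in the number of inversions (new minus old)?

-1

Positions 1 and 3 hold 13 and 10; after swapping, the array is [32, 10, 26, 13, 16, 18, 22, 29].
Count, for each position, how many later elements it exceeds:
32 → 10, 26, 13, 16, 18, 22, 29 → 7
10 → none → 0
26 → 13, 16, 18, 22 → 4
13 → none → 0
16 → none → 0
18 → none → 0
22 → none → 0
29 → none → 0
Sum: 7 + 0 + 4 + 0 + 0 + 0 + 0 + 0 = 11
Change: 11 − 12 = -1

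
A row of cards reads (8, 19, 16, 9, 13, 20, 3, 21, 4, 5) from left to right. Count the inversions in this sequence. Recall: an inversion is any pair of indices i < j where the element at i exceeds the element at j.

Sweep left to right; for each value list the smaller values that follow it:
8 → 3, 4, 5 → 3
19 → 16, 9, 13, 3, 4, 5 → 6
16 → 9, 13, 3, 4, 5 → 5
9 → 3, 4, 5 → 3
13 → 3, 4, 5 → 3
20 → 3, 4, 5 → 3
3 → none → 0
21 → 4, 5 → 2
4 → none → 0
5 → none → 0
Sum: 3 + 6 + 5 + 3 + 3 + 3 + 0 + 2 + 0 + 0 = 25

25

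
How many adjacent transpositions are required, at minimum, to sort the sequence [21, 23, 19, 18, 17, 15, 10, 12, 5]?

34

The minimum number of adjacent swaps to sort an array equals its inversion count, since every such swap removes exactly one inversion.
Count inversions — for each element, later elements that are smaller:
21: 19, 18, 17, 15, 10, 12, 5 → 7
23: 19, 18, 17, 15, 10, 12, 5 → 7
19: 18, 17, 15, 10, 12, 5 → 6
18: 17, 15, 10, 12, 5 → 5
17: 15, 10, 12, 5 → 4
15: 10, 12, 5 → 3
10: 5 → 1
12: 5 → 1
5: none → 0
Total inversions: 7 + 7 + 6 + 5 + 4 + 3 + 1 + 1 + 0 = 34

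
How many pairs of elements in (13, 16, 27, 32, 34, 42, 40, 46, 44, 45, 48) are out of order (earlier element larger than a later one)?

Sweep left to right; for each value list the smaller values that follow it:
13: 0
16: 0
27: 0
32: 0
34: 0
42: 1
40: 0
46: 2
44: 0
45: 0
48: 0
Sum: 0 + 0 + 0 + 0 + 0 + 1 + 0 + 2 + 0 + 0 + 0 = 3

3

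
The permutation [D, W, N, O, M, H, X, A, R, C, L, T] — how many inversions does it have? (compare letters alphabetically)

34

Element-by-element contributions:
D: 2
W: 9
N: 5
O: 5
M: 4
H: 2
X: 5
A: 0
R: 2
C: 0
L: 0
T: 0
Sum: 2 + 9 + 5 + 5 + 4 + 2 + 5 + 0 + 2 + 0 + 0 + 0 = 34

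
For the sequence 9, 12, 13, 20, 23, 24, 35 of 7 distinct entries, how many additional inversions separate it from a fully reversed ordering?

21 inversions short

Maximum inversions for 7 distinct elements is C(7, 2) = 7·6/2 = 21.
Current inversions — for each element, count later smaller elements:
9: 0
12: 0
13: 0
20: 0
23: 0
24: 0
35: 0
Current total: 0 + 0 + 0 + 0 + 0 + 0 + 0 = 0
Shortfall: 21 − 0 = 21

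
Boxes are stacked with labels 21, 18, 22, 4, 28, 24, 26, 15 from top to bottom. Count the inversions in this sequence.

Sweep left to right; for each value list the smaller values that follow it:
21: 3
18: 2
22: 2
4: 0
28: 3
24: 1
26: 1
15: 0
Sum: 3 + 2 + 2 + 0 + 3 + 1 + 1 + 0 = 12

12 inversions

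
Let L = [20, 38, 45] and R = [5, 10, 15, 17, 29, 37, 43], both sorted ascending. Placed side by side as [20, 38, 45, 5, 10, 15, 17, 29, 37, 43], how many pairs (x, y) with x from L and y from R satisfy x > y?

For each element r of the right run, count left-run elements greater than r:
r = 5: 20, 38, 45 → 3
r = 10: 20, 38, 45 → 3
r = 15: 20, 38, 45 → 3
r = 17: 20, 38, 45 → 3
r = 29: 38, 45 → 2
r = 37: 38, 45 → 2
r = 43: 45 → 1
Cross-inversions: 3 + 3 + 3 + 3 + 2 + 2 + 1 = 17

17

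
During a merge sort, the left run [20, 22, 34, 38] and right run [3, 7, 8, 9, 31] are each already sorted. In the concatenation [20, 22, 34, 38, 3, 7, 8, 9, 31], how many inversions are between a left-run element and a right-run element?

18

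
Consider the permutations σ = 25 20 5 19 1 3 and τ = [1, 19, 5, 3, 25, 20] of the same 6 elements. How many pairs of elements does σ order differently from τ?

11 discordant pairs

Assign each item its position (1..6) in the first ordering, then rewrite the second ordering as that position sequence:
positions: 25→1, 20→2, 5→3, 19→4, 1→5, 3→6
second ordering as positions: [5, 4, 3, 6, 1, 2]
Discordant pairs = inversions in this position sequence.
5: 4, 3, 1, 2 → 4
4: 3, 1, 2 → 3
3: 1, 2 → 2
6: 1, 2 → 2
1: 0
2: 0
Total: 4 + 3 + 2 + 2 + 0 + 0 = 11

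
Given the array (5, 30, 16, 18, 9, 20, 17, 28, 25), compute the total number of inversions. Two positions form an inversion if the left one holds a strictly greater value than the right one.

Sweep left to right; for each value list the smaller values that follow it:
5 → none → 0
30 → 16, 18, 9, 20, 17, 28, 25 → 7
16 → 9 → 1
18 → 9, 17 → 2
9 → none → 0
20 → 17 → 1
17 → none → 0
28 → 25 → 1
25 → none → 0
Sum: 0 + 7 + 1 + 2 + 0 + 1 + 0 + 1 + 0 = 12

12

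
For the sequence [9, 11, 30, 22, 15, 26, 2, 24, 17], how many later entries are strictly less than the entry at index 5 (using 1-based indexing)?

1 such element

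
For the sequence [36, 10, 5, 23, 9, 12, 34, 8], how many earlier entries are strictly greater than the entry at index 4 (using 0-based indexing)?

3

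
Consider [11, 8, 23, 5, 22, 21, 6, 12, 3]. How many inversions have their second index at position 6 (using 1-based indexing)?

The element at index 6 is 21.
Elements before it: 11, 8, 23, 5, 22
Those larger than 21: 23, 22

2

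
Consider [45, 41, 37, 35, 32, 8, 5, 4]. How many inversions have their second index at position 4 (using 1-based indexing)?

The element at index 4 is 35.
Elements before it: 45, 41, 37
Those larger than 35: 45, 41, 37

3 such elements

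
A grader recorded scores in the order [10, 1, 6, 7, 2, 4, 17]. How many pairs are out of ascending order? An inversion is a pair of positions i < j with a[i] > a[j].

9

Element-by-element contributions:
10 → 1, 6, 7, 2, 4 → 5
1 → none → 0
6 → 2, 4 → 2
7 → 2, 4 → 2
2 → none → 0
4 → none → 0
17 → none → 0
Sum: 5 + 0 + 2 + 2 + 0 + 0 + 0 = 9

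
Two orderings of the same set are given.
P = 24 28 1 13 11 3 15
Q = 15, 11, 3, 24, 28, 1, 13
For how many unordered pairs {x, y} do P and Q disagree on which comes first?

Assign each item its position (1..7) in the first ordering, then rewrite the second ordering as that position sequence:
positions: 24→1, 28→2, 1→3, 13→4, 11→5, 3→6, 15→7
second ordering as positions: [7, 5, 6, 1, 2, 3, 4]
Discordant pairs = inversions in this position sequence.
7: 5, 6, 1, 2, 3, 4 → 6
5: 1, 2, 3, 4 → 4
6: 1, 2, 3, 4 → 4
1: 0
2: 0
3: 0
4: 0
Total: 6 + 4 + 4 + 0 + 0 + 0 + 0 = 14

14 disagreeing pairs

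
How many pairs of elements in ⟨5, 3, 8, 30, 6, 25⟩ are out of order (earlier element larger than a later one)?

4

Sweep left to right; for each value list the smaller values that follow it:
5 → 3 → 1
3 → none → 0
8 → 6 → 1
30 → 6, 25 → 2
6 → none → 0
25 → none → 0
Sum: 1 + 0 + 1 + 2 + 0 + 0 = 4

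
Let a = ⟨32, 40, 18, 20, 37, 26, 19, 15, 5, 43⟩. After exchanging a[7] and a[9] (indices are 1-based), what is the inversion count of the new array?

Positions 7 and 9 hold 19 and 5; after swapping, the array is [32, 40, 18, 20, 37, 26, 5, 15, 19, 43].
Count, for each position, how many later elements it exceeds:
32: 6
40: 7
18: 2
20: 3
37: 4
26: 3
5: 0
15: 0
19: 0
43: 0
Sum: 6 + 7 + 2 + 3 + 4 + 3 + 0 + 0 + 0 + 0 = 25

25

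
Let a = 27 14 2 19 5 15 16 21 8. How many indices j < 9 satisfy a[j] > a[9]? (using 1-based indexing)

The element at index 9 is 8.
Elements before it: 27, 14, 2, 19, 5, 15, 16, 21
Those larger than 8: 27, 14, 19, 15, 16, 21

6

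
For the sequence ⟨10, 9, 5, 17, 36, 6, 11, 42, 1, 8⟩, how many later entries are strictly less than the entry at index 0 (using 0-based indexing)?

5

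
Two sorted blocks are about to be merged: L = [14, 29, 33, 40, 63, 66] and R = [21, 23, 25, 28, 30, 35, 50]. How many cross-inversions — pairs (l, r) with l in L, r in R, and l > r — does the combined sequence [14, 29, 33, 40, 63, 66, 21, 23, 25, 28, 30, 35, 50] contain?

29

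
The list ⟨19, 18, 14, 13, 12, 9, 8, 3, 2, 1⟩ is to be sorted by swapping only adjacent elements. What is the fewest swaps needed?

Each adjacent swap fixes exactly one inversion, so the minimum swap count equals the number of inversions.
Count inversions — for each element, later elements that are smaller:
19: 18, 14, 13, 12, 9, 8, 3, 2, 1 → 9
18: 14, 13, 12, 9, 8, 3, 2, 1 → 8
14: 13, 12, 9, 8, 3, 2, 1 → 7
13: 12, 9, 8, 3, 2, 1 → 6
12: 9, 8, 3, 2, 1 → 5
9: 8, 3, 2, 1 → 4
8: 3, 2, 1 → 3
3: 2, 1 → 2
2: 1 → 1
1: none → 0
Total inversions: 9 + 8 + 7 + 6 + 5 + 4 + 3 + 2 + 1 + 0 = 45

Swaps: 45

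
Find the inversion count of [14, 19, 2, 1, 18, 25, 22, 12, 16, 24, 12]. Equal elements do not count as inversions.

24

Sweep left to right; for each value list the smaller values that follow it:
14 → 2, 1, 12, 12 → 4
19 → 2, 1, 18, 12, 16, 12 → 6
2 → 1 → 1
1 → none → 0
18 → 12, 16, 12 → 3
25 → 22, 12, 16, 24, 12 → 5
22 → 12, 16, 12 → 3
12 → none → 0
16 → 12 → 1
24 → 12 → 1
12 → none → 0
Sum: 4 + 6 + 1 + 0 + 3 + 5 + 3 + 0 + 1 + 1 + 0 = 24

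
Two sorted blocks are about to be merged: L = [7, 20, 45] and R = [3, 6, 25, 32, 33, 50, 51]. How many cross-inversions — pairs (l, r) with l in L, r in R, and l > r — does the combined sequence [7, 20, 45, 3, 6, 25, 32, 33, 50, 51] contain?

9

For each element r of the right run, count left-run elements greater than r:
r = 3: 7, 20, 45 → 3
r = 6: 7, 20, 45 → 3
r = 25: 45 → 1
r = 32: 45 → 1
r = 33: 45 → 1
r = 50: none → 0
r = 51: none → 0
Cross-inversions: 3 + 3 + 1 + 1 + 1 + 0 + 0 = 9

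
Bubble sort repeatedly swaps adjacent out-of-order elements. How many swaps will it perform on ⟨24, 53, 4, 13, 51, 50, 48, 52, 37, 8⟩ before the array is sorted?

24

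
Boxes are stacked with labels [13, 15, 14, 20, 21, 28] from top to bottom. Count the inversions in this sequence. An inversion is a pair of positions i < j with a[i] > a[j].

1 inversion

Inversion pairs (indices are 1-based):
(2,3): 15 > 14
That's 1 pair.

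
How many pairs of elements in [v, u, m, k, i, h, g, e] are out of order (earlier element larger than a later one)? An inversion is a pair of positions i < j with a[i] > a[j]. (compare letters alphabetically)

28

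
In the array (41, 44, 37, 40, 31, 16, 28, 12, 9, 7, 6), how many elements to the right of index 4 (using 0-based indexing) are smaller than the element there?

6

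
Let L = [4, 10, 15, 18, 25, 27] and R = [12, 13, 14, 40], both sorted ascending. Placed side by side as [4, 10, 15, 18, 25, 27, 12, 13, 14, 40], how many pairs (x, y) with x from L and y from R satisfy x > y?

12

Count, for every r in R, how many entries of L exceed r:
r = 12: 15, 18, 25, 27 → 4
r = 13: 15, 18, 25, 27 → 4
r = 14: 15, 18, 25, 27 → 4
r = 40: none → 0
Cross-inversions: 4 + 4 + 4 + 0 = 12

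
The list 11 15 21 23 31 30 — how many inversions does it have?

Out-of-order index pairs (0-indexed):
(4,5): 31 > 30
That's 1 pair.

1 out-of-order pair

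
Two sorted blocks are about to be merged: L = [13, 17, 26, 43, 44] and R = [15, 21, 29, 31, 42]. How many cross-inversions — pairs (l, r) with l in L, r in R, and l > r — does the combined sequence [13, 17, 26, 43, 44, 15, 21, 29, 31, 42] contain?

Take each right-half value and tally the left-half values above it:
r = 15: 17, 26, 43, 44 → 4
r = 21: 26, 43, 44 → 3
r = 29: 43, 44 → 2
r = 31: 43, 44 → 2
r = 42: 43, 44 → 2
Cross-inversions: 4 + 3 + 2 + 2 + 2 = 13

13 cross-inversions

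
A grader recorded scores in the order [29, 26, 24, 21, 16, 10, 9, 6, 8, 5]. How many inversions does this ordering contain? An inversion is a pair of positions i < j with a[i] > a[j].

Element-by-element contributions:
29: 9
26: 8
24: 7
21: 6
16: 5
10: 4
9: 3
6: 1
8: 1
5: 0
Sum: 9 + 8 + 7 + 6 + 5 + 4 + 3 + 1 + 1 + 0 = 44

44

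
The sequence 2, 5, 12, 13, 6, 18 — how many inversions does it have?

For each element, count later entries that are smaller:
2: 0
5: 0
12: 1
13: 1
6: 0
18: 0
Sum: 0 + 0 + 1 + 1 + 0 + 0 = 2

2 inversions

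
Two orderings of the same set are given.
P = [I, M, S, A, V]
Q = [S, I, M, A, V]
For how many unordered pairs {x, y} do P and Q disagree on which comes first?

Assign each item its position (1..5) in the first ordering, then rewrite the second ordering as that position sequence:
positions: I→1, M→2, S→3, A→4, V→5
second ordering as positions: [3, 1, 2, 4, 5]
Discordant pairs = inversions in this position sequence.
3: 1, 2 → 2
1: 0
2: 0
4: 0
5: 0
Total: 2 + 0 + 0 + 0 + 0 = 2

2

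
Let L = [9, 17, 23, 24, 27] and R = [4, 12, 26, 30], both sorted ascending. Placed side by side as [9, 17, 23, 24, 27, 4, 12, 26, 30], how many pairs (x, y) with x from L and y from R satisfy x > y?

10 split inversions

For each element r of the right run, count left-run elements greater than r:
r = 4: 9, 17, 23, 24, 27 → 5
r = 12: 17, 23, 24, 27 → 4
r = 26: 27 → 1
r = 30: none → 0
Cross-inversions: 5 + 4 + 1 + 0 = 10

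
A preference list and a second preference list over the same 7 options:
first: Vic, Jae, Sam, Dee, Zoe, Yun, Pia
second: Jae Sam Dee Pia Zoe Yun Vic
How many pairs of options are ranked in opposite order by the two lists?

There are 8 pairs.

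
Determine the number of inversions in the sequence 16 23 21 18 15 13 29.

12

Sweep left to right; for each value list the smaller values that follow it:
16 → 15, 13 → 2
23 → 21, 18, 15, 13 → 4
21 → 18, 15, 13 → 3
18 → 15, 13 → 2
15 → 13 → 1
13 → none → 0
29 → none → 0
Sum: 2 + 4 + 3 + 2 + 1 + 0 + 0 = 12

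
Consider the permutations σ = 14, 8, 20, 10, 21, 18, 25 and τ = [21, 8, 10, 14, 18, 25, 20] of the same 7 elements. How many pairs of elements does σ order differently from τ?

Assign each item its position (1..7) in the first ordering, then rewrite the second ordering as that position sequence:
positions: 14→1, 8→2, 20→3, 10→4, 21→5, 18→6, 25→7
second ordering as positions: [5, 2, 4, 1, 6, 7, 3]
Discordant pairs = inversions in this position sequence.
5: 2, 4, 1, 3 → 4
2: 1 → 1
4: 1, 3 → 2
1: 0
6: 3 → 1
7: 3 → 1
3: 0
Total: 4 + 1 + 2 + 0 + 1 + 1 + 0 = 9

9 discordant pairs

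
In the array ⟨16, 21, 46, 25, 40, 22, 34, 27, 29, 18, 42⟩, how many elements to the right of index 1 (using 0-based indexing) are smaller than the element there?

1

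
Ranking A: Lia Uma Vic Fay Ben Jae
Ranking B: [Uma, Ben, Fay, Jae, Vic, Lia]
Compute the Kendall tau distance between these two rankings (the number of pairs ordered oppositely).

9 discordant pairs

Assign each item its position (1..6) in the first ordering, then rewrite the second ordering as that position sequence:
positions: Lia→1, Uma→2, Vic→3, Fay→4, Ben→5, Jae→6
second ordering as positions: [2, 5, 4, 6, 3, 1]
Discordant pairs = inversions in this position sequence.
2: 1 → 1
5: 4, 3, 1 → 3
4: 3, 1 → 2
6: 3, 1 → 2
3: 1 → 1
1: 0
Total: 1 + 3 + 2 + 2 + 1 + 0 = 9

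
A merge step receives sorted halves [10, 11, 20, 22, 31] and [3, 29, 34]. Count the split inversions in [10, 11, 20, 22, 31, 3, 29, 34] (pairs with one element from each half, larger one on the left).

Count, for every r in R, how many entries of L exceed r:
r = 3: 10, 11, 20, 22, 31 → 5
r = 29: 31 → 1
r = 34: none → 0
Cross-inversions: 5 + 1 + 0 = 6

6 split inversions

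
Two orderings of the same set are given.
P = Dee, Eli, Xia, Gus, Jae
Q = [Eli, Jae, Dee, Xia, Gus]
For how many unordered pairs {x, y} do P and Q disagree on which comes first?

Assign each item its position (1..5) in the first ordering, then rewrite the second ordering as that position sequence:
positions: Dee→1, Eli→2, Xia→3, Gus→4, Jae→5
second ordering as positions: [2, 5, 1, 3, 4]
Discordant pairs = inversions in this position sequence.
2: 1 → 1
5: 1, 3, 4 → 3
1: 0
3: 0
4: 0
Total: 1 + 3 + 0 + 0 + 0 = 4

4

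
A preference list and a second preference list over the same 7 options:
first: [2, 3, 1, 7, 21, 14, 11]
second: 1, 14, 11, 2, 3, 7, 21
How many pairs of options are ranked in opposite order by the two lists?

Assign each item its position (1..7) in the first ordering, then rewrite the second ordering as that position sequence:
positions: 2→1, 3→2, 1→3, 7→4, 21→5, 14→6, 11→7
second ordering as positions: [3, 6, 7, 1, 2, 4, 5]
Discordant pairs = inversions in this position sequence.
3: 1, 2 → 2
6: 1, 2, 4, 5 → 4
7: 1, 2, 4, 5 → 4
1: 0
2: 0
4: 0
5: 0
Total: 2 + 4 + 4 + 0 + 0 + 0 + 0 = 10

10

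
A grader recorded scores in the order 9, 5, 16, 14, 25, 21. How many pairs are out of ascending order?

3

Element-by-element contributions:
9: 1
5: 0
16: 1
14: 0
25: 1
21: 0
Sum: 1 + 0 + 1 + 0 + 1 + 0 = 3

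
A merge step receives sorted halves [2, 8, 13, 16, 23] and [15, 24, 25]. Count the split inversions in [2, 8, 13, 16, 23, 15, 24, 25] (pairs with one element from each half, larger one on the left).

Take each right-half value and tally the left-half values above it:
r = 15: 16, 23 → 2
r = 24: none → 0
r = 25: none → 0
Cross-inversions: 2 + 0 + 0 = 2

2 cross-inversions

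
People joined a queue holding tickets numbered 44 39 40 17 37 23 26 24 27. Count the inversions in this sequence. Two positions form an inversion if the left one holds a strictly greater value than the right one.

25

Sweep left to right; for each value list the smaller values that follow it:
44 → 39, 40, 17, 37, 23, 26, 24, 27 → 8
39 → 17, 37, 23, 26, 24, 27 → 6
40 → 17, 37, 23, 26, 24, 27 → 6
17 → none → 0
37 → 23, 26, 24, 27 → 4
23 → none → 0
26 → 24 → 1
24 → none → 0
27 → none → 0
Sum: 8 + 6 + 6 + 0 + 4 + 0 + 1 + 0 + 0 = 25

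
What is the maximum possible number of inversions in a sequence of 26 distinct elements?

A reversed (strictly descending) arrangement makes every pair an inversion, giving C(26, 2) inversions.
C(26, 2) = 26·25/2 = 325

325 inversions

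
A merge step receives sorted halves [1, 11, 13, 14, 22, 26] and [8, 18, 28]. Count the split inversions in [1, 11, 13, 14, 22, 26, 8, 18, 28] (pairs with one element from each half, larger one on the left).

7 cross-inversions

Take each right-half value and tally the left-half values above it:
r = 8: 11, 13, 14, 22, 26 → 5
r = 18: 22, 26 → 2
r = 28: none → 0
Cross-inversions: 5 + 2 + 0 = 7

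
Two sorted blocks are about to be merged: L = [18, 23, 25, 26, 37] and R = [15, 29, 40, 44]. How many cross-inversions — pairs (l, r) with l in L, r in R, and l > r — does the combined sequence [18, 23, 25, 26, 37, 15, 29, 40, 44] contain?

6

Count, for every r in R, how many entries of L exceed r:
r = 15: 18, 23, 25, 26, 37 → 5
r = 29: 37 → 1
r = 40: none → 0
r = 44: none → 0
Cross-inversions: 5 + 1 + 0 + 0 = 6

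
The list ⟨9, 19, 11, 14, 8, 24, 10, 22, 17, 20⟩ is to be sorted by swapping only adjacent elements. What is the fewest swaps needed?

There are 16 adjacent swaps.

The minimum number of adjacent swaps to sort an array equals its inversion count, since every such swap removes exactly one inversion.
Count inversions — for each element, later elements that are smaller:
9: 8 → 1
19: 11, 14, 8, 10, 17 → 5
11: 8, 10 → 2
14: 8, 10 → 2
8: none → 0
24: 10, 22, 17, 20 → 4
10: none → 0
22: 17, 20 → 2
17: none → 0
20: none → 0
Total inversions: 1 + 5 + 2 + 2 + 0 + 4 + 0 + 2 + 0 + 0 = 16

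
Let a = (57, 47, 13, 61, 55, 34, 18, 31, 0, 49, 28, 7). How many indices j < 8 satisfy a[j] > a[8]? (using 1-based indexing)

5

The element at index 8 is 31.
Elements before it: 57, 47, 13, 61, 55, 34, 18
Those larger than 31: 57, 47, 61, 55, 34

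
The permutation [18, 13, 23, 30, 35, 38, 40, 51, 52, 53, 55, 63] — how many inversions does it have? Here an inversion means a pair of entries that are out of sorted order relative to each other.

1

Sweep left to right; for each value list the smaller values that follow it:
18: 1
13: 0
23: 0
30: 0
35: 0
38: 0
40: 0
51: 0
52: 0
53: 0
55: 0
63: 0
Sum: 1 + 0 + 0 + 0 + 0 + 0 + 0 + 0 + 0 + 0 + 0 + 0 = 1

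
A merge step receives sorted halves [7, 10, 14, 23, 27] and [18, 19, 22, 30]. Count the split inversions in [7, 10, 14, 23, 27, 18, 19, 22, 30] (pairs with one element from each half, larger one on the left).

Count, for every r in R, how many entries of L exceed r:
r = 18: 23, 27 → 2
r = 19: 23, 27 → 2
r = 22: 23, 27 → 2
r = 30: none → 0
Cross-inversions: 2 + 2 + 2 + 0 = 6

There are 6 split inversions.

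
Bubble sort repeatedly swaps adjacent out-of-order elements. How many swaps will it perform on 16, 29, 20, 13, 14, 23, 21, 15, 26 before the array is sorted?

16

Minimum adjacent swaps = number of inversions (each swap of adjacent out-of-order elements removes one inversion and no swap can remove more).
Count inversions — for each element, later elements that are smaller:
16: 13, 14, 15 → 3
29: 20, 13, 14, 23, 21, 15, 26 → 7
20: 13, 14, 15 → 3
13: none → 0
14: none → 0
23: 21, 15 → 2
21: 15 → 1
15: none → 0
26: none → 0
Total inversions: 3 + 7 + 3 + 0 + 0 + 2 + 1 + 0 + 0 = 16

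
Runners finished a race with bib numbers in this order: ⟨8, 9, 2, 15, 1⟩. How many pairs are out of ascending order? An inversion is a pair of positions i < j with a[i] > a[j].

Inversion pairs (indices are 0-based):
(0,2): 8 > 2
(0,4): 8 > 1
(1,2): 9 > 2
(1,4): 9 > 1
(2,4): 2 > 1
(3,4): 15 > 1
That's 6 pairs.

6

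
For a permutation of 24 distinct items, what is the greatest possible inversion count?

276

A reversed (strictly descending) arrangement makes every pair an inversion, giving C(24, 2) inversions.
C(24, 2) = 24·23/2 = 276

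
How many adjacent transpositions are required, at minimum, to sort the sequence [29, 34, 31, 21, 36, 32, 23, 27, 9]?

The minimum number of adjacent swaps to sort an array equals its inversion count, since every such swap removes exactly one inversion.
Count inversions — for each element, later elements that are smaller:
29: 21, 23, 27, 9 → 4
34: 31, 21, 32, 23, 27, 9 → 6
31: 21, 23, 27, 9 → 4
21: 9 → 1
36: 32, 23, 27, 9 → 4
32: 23, 27, 9 → 3
23: 9 → 1
27: 9 → 1
9: none → 0
Total inversions: 4 + 6 + 4 + 1 + 4 + 3 + 1 + 1 + 0 = 24

24 adjacent swaps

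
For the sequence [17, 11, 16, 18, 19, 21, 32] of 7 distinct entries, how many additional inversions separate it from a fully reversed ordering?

Maximum inversions for 7 distinct elements is C(7, 2) = 7·6/2 = 21.
Current inversions — for each element, count later smaller elements:
17: 2
11: 0
16: 0
18: 0
19: 0
21: 0
32: 0
Current total: 2 + 0 + 0 + 0 + 0 + 0 + 0 = 2
Shortfall: 21 − 2 = 19

19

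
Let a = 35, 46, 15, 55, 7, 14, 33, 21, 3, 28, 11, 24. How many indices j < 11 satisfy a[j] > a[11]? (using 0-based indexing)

5

The element at index 11 is 24.
Elements before it: 35, 46, 15, 55, 7, 14, 33, 21, 3, 28, 11
Those larger than 24: 35, 46, 55, 33, 28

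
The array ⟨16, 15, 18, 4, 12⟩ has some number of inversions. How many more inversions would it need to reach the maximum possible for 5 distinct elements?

Maximum inversions for 5 distinct elements is C(5, 2) = 5·4/2 = 10.
Current inversions — for each element, count later smaller elements:
16: 3
15: 2
18: 2
4: 0
12: 0
Current total: 3 + 2 + 2 + 0 + 0 = 7
Shortfall: 10 − 7 = 3

3 inversions short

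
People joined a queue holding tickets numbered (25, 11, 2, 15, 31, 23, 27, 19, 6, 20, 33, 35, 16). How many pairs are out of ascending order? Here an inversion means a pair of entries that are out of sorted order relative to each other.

Element-by-element contributions:
25: 8
11: 2
2: 0
15: 1
31: 6
23: 4
27: 4
19: 2
6: 0
20: 1
33: 1
35: 1
16: 0
Sum: 8 + 2 + 0 + 1 + 6 + 4 + 4 + 2 + 0 + 1 + 1 + 1 + 0 = 30

30 inversions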